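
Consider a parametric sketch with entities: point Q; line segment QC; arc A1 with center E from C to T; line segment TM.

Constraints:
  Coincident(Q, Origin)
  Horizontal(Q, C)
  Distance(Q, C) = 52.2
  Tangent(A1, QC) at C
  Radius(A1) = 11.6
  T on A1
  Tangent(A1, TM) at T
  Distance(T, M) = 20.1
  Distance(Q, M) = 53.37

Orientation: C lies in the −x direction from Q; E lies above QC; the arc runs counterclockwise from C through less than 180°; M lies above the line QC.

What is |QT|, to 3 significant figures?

42.5

Checks: ∠(EC, CQ) = 90.00° ✓; |ET| = 11.60 ✓; ∠(ET, TM) = 90.00° ✓; |TM| = 20.10 ✓; |QM| = 53.37 ✓.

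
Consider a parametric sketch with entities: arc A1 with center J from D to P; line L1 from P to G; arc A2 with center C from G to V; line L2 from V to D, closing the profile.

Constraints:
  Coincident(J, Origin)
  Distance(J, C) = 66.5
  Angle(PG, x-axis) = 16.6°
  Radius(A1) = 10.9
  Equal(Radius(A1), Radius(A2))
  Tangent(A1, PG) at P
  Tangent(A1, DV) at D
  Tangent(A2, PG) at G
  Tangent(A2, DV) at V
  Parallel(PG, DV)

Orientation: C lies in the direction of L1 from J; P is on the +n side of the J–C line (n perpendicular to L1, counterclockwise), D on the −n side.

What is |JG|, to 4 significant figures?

67.39

The slot axis is L1's direction at 16.6°, so u = (cos 16.6°, sin 16.6°) = (0.9583, 0.2857) and n = (−sin 16.6°, cos 16.6°) = (-0.2857, 0.9583). J is at the origin and C lies 66.5 along u from J, so C = 66.5·u = (63.73, 19.00). Tangency of A1 to both parallel lines with radius 10.9 puts P and D at J ± 10.9·n: P = (-3.114, 10.45), D = (3.114, -10.45). Equal radii place G and V the same way about C: G = C + 10.9·n = (60.61, 29.44), V = C − 10.9·n = (66.84, 8.553). Then |JG| = |G − J| = 67.39.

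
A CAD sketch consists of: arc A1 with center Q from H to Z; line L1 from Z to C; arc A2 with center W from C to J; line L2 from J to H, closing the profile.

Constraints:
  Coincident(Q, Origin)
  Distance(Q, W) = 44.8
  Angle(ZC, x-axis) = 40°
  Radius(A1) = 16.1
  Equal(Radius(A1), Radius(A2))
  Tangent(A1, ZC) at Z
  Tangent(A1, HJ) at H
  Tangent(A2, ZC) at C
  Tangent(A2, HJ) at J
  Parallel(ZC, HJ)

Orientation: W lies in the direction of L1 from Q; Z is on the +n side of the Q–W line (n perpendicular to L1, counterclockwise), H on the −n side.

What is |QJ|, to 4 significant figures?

47.61

Tangency of A1 to both parallel lines with radius 16.1 puts Z and H at Q ± 16.1·n: Z = (-10.35, 12.33), H = (10.35, -12.33). Equal radii place C and J the same way about W: C = W + 16.1·n = (23.97, 41.13), J = W − 16.1·n = (44.67, 16.46). Then |QJ| = |J − Q| = 47.61.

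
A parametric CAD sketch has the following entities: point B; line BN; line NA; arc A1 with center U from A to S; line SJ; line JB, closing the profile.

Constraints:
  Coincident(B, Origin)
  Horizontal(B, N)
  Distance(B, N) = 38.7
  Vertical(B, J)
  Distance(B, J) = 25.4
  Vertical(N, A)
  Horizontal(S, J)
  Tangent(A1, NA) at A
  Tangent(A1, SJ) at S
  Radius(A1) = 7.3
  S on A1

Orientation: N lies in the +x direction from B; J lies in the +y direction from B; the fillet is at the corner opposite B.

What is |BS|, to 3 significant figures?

40.4

B is at the origin; B and N share the same y with |BN| = 38.7 and N on the +x side, so N = (38.7, 0.00). B and J share the same x with |BJ| = 25.4 and J on the +y side, so J = (0.00, 25.4). The virtual corner opposite B is at (38.7, 25.4). A1 meets NA tangentially, so UA is at right angles to NA and since A1 is tangent to SJ there, US ⟂ SJ, with radius 7.3, so the center U sits 7.3 in from both sides at U = (31.4, 18.1). That places the tangent points at A = (38.7, 18.1) on NA and S = (31.4, 25.4) on SJ. Then |BS| = |S − B| = 40.4.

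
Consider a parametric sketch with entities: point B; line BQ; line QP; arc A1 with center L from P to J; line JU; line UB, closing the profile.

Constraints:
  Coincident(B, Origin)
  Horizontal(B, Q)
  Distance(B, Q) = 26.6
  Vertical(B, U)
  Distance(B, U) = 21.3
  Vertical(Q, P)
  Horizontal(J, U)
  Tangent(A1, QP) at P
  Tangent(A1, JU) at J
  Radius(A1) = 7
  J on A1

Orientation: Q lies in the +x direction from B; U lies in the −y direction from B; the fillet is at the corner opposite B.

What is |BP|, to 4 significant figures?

30.20

B is at the origin; BQ is horizontal with |BQ| = 26.6 and Q on the +x side, so Q = (26.60, 0.000). B and U share the same x with |BU| = 21.3 and U on the −y side, so U = (0.000, -21.30). The virtual corner opposite B is at (26.60, -21.30). The tangent condition forces LP to be normal to QP and A1 meets JU tangentially, so LJ is at right angles to JU, with radius 7.0, so the center L sits 7.0 in from both sides at L = (19.60, -14.30). That places the tangent points at P = (26.60, -14.30) on QP and J = (19.60, -21.30) on JU. Then |BP| = |P − B| = 30.20.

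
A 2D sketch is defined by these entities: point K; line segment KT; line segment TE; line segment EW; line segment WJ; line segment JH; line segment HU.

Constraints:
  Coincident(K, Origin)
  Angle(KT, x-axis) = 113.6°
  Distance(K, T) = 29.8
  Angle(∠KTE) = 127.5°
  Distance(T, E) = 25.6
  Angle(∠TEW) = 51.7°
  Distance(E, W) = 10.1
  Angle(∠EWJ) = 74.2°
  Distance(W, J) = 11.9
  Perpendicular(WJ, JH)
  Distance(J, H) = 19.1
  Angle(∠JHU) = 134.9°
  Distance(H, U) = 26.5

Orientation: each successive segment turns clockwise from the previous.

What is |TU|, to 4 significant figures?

54.69

K is at the origin; KT runs at 113.6° with length 29.8, so T = (-11.93, 27.31). ∠KTE = 127.5° gives TE at 61.10° from the x-axis; with |TE| = 25.6, E = (0.4416, 49.72). ∠TEW = 51.7° gives EW at -67.20° from the x-axis; with |EW| = 10.1, W = (4.356, 40.41). ∠EWJ = 74.2° gives WJ at -173.0° from the x-axis; with |WJ| = 11.9, J = (-7.456, 38.96). WJ ⟂ JH, so JH runs at 97.00°; with |JH| = 19.1, H = (-9.783, 57.92). ∠JHU = 134.9° gives HU at 51.90° from the x-axis; with |HU| = 26.5, U = (6.568, 78.77). Then |TU| = |U − T| = 54.69.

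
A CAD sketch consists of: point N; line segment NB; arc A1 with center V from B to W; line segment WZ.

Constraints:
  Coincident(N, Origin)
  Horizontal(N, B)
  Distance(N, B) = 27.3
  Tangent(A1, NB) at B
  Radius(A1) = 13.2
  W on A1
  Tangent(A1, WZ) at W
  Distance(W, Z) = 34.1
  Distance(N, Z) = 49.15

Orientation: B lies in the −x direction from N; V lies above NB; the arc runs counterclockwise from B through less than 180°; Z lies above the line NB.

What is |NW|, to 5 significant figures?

19.232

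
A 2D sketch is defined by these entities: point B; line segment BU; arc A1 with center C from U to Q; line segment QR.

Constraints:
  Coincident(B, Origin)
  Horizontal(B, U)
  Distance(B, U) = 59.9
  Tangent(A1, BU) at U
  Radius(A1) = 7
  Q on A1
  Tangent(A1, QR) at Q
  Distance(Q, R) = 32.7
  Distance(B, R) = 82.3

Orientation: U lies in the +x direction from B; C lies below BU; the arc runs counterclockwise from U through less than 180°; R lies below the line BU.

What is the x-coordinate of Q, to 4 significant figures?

54.20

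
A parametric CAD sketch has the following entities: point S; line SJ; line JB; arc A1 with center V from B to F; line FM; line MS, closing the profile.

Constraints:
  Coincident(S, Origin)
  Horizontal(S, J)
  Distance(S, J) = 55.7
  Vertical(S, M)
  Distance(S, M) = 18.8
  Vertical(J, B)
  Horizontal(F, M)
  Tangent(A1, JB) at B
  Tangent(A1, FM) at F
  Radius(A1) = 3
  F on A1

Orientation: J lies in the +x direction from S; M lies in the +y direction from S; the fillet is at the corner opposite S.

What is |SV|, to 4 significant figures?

55.02

S and M share the same x with |SM| = 18.8 and M on the +y side, so M = (0.000, 18.80). The virtual corner opposite S is at (55.70, 18.80). Tangency of A1 to JB means the radius VB is perpendicular to JB and tangency of A1 to FM means the radius VF is perpendicular to FM, with radius 3.0, so the center V sits 3.0 in from both sides at V = (52.70, 15.80). Then |SV| = |V − S| = 55.02.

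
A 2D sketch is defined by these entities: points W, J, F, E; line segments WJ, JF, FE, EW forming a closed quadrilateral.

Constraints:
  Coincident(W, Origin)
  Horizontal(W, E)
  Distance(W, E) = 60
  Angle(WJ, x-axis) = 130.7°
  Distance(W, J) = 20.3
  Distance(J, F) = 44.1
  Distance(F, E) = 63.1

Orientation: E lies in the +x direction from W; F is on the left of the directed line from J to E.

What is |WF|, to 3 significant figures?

50.1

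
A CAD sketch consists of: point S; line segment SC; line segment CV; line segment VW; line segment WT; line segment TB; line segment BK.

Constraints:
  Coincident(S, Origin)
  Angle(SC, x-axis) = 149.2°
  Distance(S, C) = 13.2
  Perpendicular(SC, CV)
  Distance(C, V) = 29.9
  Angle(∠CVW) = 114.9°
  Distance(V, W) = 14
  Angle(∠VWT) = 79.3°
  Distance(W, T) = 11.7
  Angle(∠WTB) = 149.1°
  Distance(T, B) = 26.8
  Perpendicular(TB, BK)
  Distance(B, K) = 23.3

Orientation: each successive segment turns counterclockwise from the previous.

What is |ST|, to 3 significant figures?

24.6

S is at the origin; SC runs at 149.2° with length 13.2, so C = (-11.3, 6.76). The perpendicularity gives CV at right angles to SC, so CV runs at -121°; with |CV| = 29.9, V = (-26.6, -18.9). ∠CVW = 114.9° gives VW at -55.7° from the x-axis; with |VW| = 14.0, W = (-18.8, -30.5). ∠VWT = 79.3° gives WT at 45.0° from the x-axis; with |WT| = 11.7, T = (-10.5, -22.2). Then |ST| = |T − S| = 24.6.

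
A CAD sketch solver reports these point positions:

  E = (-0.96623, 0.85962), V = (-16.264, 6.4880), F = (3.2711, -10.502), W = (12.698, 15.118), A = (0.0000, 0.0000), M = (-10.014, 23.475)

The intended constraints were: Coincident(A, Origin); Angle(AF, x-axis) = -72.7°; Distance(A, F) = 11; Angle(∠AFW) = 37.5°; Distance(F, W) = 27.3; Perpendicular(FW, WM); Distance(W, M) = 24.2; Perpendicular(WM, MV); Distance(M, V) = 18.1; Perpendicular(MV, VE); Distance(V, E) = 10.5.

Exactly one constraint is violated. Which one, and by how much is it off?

Distance(V, E) = 10.5 — off by 5.80.

A = (0.00, 0.00) ✓; AF at -72.70° ✓; |AF| = 11.00 ✓; ∠AFW = 37.50° ✓; |FW| = 27.30 ✓; ∠(FW, WM) = 90.00° ✓; |WM| = 24.20 ✓; ∠(WM, MV) = 90.00° ✓; |MV| = 18.10 ✓; ∠(MV, VE) = 90.00° ✓; |VE| = 16.30 ✗.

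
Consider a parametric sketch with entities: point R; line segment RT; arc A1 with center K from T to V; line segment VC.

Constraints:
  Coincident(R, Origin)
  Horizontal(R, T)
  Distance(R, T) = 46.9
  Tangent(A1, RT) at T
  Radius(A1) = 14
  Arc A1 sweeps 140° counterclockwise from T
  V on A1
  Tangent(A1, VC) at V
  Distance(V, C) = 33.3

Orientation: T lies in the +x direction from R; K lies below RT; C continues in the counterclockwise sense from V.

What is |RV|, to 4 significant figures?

45.25

R is at the origin; RT is horizontal with |RT| = 46.9 and T on the +x side, so T = (46.90, 0.000). Since A1 is tangent to RT there, KT ⟂ RT, so K = T + (0, -14) = (46.90, -14.00). On A1, T sits at bearing 90° from K; a 140° counterclockwise sweep puts V at bearing 230°, so V = K + 14.0·(cos 230°, sin 230°) = (37.90, -24.72). Then |RV| = |V − R| = 45.25.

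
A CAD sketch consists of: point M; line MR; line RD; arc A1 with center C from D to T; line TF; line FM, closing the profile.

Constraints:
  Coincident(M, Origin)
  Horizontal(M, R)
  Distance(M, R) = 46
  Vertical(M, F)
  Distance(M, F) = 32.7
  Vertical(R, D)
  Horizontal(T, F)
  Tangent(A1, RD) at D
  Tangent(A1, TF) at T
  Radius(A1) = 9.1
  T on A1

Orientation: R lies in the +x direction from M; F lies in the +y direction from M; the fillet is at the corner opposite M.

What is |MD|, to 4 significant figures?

51.70

M is at the origin; M and R share the same y with |MR| = 46.0 and R on the +x side, so R = (46.00, 0.000). MF is vertical with |MF| = 32.7 and F on the +y side, so F = (0.000, 32.70). The virtual corner opposite M is at (46.00, 32.70). Since A1 is tangent to RD there, CD ⟂ RD and the tangent condition forces CT to be normal to TF, with radius 9.1, so the center C sits 9.1 in from both sides at C = (36.90, 23.60). That places the tangent points at D = (46.00, 23.60) on RD and T = (36.90, 32.70) on TF. Then |MD| = |D − M| = 51.70.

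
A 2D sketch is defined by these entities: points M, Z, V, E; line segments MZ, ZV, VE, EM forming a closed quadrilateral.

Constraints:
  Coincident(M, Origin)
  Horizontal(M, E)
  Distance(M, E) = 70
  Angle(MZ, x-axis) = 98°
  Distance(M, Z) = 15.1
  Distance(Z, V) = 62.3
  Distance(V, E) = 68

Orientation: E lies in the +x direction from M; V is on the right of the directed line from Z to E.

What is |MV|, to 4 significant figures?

47.56

Checks: |ZV| = 62.30 ✓; |VE| = 68.00 ✓.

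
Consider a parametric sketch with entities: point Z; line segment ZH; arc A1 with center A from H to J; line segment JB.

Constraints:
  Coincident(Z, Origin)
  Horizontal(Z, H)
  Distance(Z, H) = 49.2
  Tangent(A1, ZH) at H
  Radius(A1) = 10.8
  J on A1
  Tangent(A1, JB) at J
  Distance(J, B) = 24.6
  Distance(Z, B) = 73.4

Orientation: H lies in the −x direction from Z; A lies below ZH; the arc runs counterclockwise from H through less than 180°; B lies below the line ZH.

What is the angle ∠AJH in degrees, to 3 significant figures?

52.9°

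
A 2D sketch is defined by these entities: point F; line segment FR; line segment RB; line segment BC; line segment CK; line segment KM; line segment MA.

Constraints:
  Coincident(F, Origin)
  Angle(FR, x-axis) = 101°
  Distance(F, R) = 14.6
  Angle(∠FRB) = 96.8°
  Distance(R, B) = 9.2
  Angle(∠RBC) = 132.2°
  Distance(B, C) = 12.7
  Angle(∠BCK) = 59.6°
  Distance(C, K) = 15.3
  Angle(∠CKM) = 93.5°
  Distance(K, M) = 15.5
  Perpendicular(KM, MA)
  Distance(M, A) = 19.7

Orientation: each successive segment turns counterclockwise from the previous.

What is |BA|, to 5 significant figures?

11.385

F is at the origin; FR runs at 101.0° with length 14.6, so R = (-2.7858, 14.332). ∠FRB = 96.8° gives RB at -175.80° from the x-axis; with |RB| = 9.2, B = (-11.961, 13.658). ∠RBC = 132.2° gives BC at -128.00° from the x-axis; with |BC| = 12.7, C = (-19.780, 3.6502). ∠BCK = 59.6° gives CK at -7.6000° from the x-axis; with |CK| = 15.3, K = (-4.6144, 1.6267). ∠CKM = 93.5° gives KM at 78.900° from the x-axis; with |KM| = 15.5, M = (-1.6303, 16.837). KM ⟂ MA, so MA runs at 168.90°; with |MA| = 19.7, A = (-20.962, 20.629). Then |BA| = |A − B| = 11.385.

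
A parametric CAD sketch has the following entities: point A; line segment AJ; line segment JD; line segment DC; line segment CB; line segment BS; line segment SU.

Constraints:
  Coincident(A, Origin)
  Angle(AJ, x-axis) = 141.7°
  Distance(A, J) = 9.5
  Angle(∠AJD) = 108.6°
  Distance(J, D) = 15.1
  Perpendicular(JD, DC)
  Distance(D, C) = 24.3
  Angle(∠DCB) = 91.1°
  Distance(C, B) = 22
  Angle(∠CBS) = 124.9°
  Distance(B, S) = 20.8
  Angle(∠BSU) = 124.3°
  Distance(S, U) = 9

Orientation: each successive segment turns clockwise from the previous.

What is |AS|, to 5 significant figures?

16.130

A is at the origin; AJ runs at 141.7° with length 9.5, so J = (-7.4554, 5.8879). ∠AJD = 108.6° gives JD at 70.300° from the x-axis; with |JD| = 15.1, D = (-2.3652, 20.104). JD ⟂ DC, so DC runs at -19.700°; with |DC| = 24.3, C = (20.512, 11.913). ∠DCB = 91.1° gives CB at -108.60° from the x-axis; with |CB| = 22.0, B = (13.495, -8.9382). ∠CBS = 124.9° gives BS at -163.70° from the x-axis; with |BS| = 20.8, S = (-6.4686, -14.776). Then |AS| = |S − A| = 16.130.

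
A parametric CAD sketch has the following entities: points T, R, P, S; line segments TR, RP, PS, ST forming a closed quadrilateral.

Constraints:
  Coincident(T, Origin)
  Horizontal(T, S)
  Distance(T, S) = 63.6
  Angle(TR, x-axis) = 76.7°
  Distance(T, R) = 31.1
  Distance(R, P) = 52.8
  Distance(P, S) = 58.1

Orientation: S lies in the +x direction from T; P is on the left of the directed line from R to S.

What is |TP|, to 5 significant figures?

77.640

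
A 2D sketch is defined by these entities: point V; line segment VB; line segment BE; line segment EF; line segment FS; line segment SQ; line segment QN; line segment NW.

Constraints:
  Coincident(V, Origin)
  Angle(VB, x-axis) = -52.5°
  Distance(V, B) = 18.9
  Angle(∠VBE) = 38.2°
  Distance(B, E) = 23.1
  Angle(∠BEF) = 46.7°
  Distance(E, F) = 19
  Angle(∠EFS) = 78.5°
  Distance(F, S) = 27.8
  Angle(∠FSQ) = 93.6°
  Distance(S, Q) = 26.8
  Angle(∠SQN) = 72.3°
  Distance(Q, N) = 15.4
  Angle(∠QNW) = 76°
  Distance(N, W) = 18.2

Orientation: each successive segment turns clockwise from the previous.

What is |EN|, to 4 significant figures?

11.61

V is at the origin; VB runs at -52.5° with length 18.9, so B = (11.51, -14.99). ∠VBE = 38.2° gives BE at 165.7° from the x-axis; with |BE| = 23.1, E = (-10.88, -9.289). ∠BEF = 46.7° gives EF at 32.40° from the x-axis; with |EF| = 19.0, F = (5.164, 0.8920). ∠EFS = 78.5° gives FS at -69.10° from the x-axis; with |FS| = 27.8, S = (15.08, -25.08). ∠FSQ = 93.6° gives SQ at -155.5° from the x-axis; with |SQ| = 26.8, Q = (-9.306, -36.19). ∠SQN = 72.3° gives QN at 96.80° from the x-axis; with |QN| = 15.4, N = (-11.13, -20.90). Then |EN| = |N − E| = 11.61.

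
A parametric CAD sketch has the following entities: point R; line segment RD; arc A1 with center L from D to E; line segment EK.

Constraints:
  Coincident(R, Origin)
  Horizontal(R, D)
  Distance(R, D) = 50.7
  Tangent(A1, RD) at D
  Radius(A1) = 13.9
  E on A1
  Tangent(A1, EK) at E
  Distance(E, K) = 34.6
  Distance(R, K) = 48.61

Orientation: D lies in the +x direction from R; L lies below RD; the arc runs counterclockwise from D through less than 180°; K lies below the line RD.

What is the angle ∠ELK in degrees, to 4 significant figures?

68.11°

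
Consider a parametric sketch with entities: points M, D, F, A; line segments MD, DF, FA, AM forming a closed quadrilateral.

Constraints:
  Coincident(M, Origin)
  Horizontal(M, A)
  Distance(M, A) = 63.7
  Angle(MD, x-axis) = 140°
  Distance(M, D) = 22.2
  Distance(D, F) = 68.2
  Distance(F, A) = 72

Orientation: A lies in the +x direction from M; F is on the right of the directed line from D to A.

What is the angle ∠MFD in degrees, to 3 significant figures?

11.6°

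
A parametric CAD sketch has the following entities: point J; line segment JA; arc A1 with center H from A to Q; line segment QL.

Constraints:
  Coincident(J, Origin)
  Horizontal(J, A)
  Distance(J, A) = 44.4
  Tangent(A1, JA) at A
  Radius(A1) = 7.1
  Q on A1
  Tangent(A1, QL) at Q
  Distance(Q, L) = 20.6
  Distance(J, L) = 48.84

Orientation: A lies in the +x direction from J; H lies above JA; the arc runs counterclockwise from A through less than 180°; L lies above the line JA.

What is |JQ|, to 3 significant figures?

51.6

J is at the origin; J and A share the same y with |JA| = 44.4 and A on the +x side, so A = (44.4, 0.00). Tangency of A1 to JA means the radius HA is perpendicular to JA, so H = A + (0, 7.1) = (44.4, 7.10). Since HQ ⟂ QL (tangency), |HL| = √(7.1² + 20.6²) = 21.8 regardless of where Q sits on A1. So L lies on both circle(J, 48.84) and circle(H, 21.8); the above-JA intersection is L = (39.7, 28.4). Q is the foot of the tangent from L: Q = (50.5, 10.8).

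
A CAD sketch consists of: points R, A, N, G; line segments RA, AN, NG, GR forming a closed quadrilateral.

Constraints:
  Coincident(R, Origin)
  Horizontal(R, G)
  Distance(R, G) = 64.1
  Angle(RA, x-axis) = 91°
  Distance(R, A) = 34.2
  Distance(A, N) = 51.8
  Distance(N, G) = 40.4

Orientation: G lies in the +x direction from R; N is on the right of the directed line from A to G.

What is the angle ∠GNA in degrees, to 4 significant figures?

104.4°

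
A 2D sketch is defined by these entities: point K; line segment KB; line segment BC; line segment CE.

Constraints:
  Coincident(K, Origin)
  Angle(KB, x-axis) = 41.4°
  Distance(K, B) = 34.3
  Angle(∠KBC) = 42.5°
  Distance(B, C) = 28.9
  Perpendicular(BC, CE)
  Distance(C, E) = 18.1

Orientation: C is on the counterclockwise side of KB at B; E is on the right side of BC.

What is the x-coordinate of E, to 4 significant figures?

-2.818

∠KBC = 42.5°, so BC runs at 41.4° + (180° − 42.5°) = 178.9° from the x-axis; with |BC| = 28.9, C = B + 28.9·(cos 178.9°, sin 178.9°) = (-3.166, 23.24). BC ⟂ CE; with |CE| = 18.1 on the right of BC, E = C + 18.1·(0.01920, 0.9998) = (-2.818, 41.33). So E.x = -2.818.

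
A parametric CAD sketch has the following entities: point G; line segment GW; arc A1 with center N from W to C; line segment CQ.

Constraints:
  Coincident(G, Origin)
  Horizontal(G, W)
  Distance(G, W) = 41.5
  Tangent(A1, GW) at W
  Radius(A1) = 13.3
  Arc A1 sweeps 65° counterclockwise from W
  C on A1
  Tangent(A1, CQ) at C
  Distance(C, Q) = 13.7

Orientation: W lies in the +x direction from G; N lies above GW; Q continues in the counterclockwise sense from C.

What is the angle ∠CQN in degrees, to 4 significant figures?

44.15°

G is at the origin; GW is horizontal with |GW| = 41.5 and W on the +x side, so W = (41.50, 0.000). Tangency of A1 to GW means the radius NW is perpendicular to GW, so N = W + (0, 13.3) = (41.50, 13.30). On A1, W sits at bearing -90° from N; a 65° counterclockwise sweep puts C at bearing -25°, so C = N + 13.3·(cos -25°, sin -25°) = (53.55, 7.679). A1 meets CQ tangentially, so NC is at right angles to CQ, so CQ runs along (−sin -25°, cos -25°); with |CQ| = 13.7, Q = (59.34, 20.10). Then cos ∠CQN = QC·QN / (|QC||QN|), giving 44.15°.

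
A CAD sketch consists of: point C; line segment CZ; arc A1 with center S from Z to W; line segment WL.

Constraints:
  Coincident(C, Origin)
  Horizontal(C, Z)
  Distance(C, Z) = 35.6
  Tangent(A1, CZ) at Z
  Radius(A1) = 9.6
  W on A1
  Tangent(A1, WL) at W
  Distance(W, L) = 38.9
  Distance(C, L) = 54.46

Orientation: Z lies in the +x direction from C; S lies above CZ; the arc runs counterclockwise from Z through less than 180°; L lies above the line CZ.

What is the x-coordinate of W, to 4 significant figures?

44.00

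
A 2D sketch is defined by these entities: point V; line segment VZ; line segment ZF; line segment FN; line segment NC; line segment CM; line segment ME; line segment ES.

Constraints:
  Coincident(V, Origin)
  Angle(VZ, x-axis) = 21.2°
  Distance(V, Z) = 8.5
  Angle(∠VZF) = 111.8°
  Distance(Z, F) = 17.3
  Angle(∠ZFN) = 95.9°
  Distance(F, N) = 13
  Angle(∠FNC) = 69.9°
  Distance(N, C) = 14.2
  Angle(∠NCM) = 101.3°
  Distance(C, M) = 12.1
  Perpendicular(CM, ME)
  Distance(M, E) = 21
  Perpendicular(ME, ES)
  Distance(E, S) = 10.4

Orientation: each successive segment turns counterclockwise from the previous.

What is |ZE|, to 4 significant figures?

26.50

V is at the origin; VZ runs at 21.2° with length 8.5, so Z = (7.925, 3.074). ∠VZF = 111.8° gives ZF at 89.40° from the x-axis; with |ZF| = 17.3, F = (8.106, 20.37). ∠ZFN = 95.9° gives FN at 173.5° from the x-axis; with |FN| = 13.0, N = (-4.811, 21.84). ∠FNC = 69.9° gives NC at -76.40° from the x-axis; with |NC| = 14.2, C = (-1.472, 8.043). ∠NCM = 101.3° gives CM at 2.300° from the x-axis; with |CM| = 12.1, M = (10.62, 8.528). CM is perpendicular to ME, so ME runs at 92.30°; with |ME| = 21.0, E = (9.776, 29.51). Then |ZE| = |E − Z| = 26.50.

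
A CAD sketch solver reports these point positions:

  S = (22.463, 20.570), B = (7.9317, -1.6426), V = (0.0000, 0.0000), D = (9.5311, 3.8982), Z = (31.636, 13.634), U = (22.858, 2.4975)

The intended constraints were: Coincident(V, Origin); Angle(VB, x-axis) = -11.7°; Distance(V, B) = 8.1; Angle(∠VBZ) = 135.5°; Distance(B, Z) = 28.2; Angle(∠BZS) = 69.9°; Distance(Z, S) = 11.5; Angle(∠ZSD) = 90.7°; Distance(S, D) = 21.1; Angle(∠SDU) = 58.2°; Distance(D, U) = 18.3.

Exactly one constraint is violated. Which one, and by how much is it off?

Distance(D, U) = 18.3 — off by 4.90.

V = (0.00, 0.00) ✓; VB at -11.70° ✓; |VB| = 8.100 ✓; ∠VBZ = 135.5° ✓; |BZ| = 28.20 ✓; ∠BZS = 69.89° ✓; |ZS| = 11.50 ✓; ∠ZSD = 90.71° ✓; |SD| = 21.10 ✓; ∠SDU = 58.20° ✓; |DU| = 13.40 ✗.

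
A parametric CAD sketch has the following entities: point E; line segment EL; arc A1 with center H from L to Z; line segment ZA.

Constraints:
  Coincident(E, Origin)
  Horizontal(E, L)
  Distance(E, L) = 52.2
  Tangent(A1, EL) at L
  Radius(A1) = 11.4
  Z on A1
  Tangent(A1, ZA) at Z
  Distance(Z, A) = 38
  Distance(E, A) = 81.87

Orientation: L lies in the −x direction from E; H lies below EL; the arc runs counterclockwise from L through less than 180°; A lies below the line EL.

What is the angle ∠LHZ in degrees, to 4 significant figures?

86.58°

Checks: ∠(HL, LE) = 90.00° ✓; |HL| = 11.40 ✓; |HZ| = 11.40 ✓; ∠(HZ, ZA) = 90.00° ✓; |ZA| = 38.00 ✓; |EA| = 81.87 ✓.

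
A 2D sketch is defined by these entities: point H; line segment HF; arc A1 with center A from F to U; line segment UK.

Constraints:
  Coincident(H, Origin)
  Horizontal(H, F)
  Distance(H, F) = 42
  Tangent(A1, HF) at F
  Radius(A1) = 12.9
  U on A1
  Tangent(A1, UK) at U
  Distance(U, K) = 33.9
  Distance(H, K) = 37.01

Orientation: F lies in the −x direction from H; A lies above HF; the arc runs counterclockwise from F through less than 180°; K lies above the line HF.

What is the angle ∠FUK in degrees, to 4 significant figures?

151.2°

Checks: |AU| = 12.90 ✓; ∠(AU, UK) = 90.00° ✓; |UK| = 33.90 ✓; |HK| = 37.01 ✓.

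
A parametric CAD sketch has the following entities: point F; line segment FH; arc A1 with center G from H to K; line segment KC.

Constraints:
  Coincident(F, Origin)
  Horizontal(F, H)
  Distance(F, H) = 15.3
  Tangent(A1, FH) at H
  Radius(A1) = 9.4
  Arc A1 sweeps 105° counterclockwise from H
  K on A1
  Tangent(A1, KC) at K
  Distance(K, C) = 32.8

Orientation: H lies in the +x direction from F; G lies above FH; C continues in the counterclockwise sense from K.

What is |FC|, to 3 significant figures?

46.3

F is at the origin; F and H share the same y with |FH| = 15.3 and H on the +x side, so H = (15.3, 0.00). Tangency of A1 to FH means the radius GH is perpendicular to FH, so G = H + (0, 9.4) = (15.3, 9.40). On A1, H sits at bearing -90° from G; a 105° counterclockwise sweep puts K at bearing 15°, so K = G + 9.4·(cos 15°, sin 15°) = (24.4, 11.8). The tangent condition forces GK to be normal to KC, so KC runs along (−sin 15°, cos 15°); with |KC| = 32.8, C = (15.9, 43.5). Then |FC| = |C − F| = 46.3.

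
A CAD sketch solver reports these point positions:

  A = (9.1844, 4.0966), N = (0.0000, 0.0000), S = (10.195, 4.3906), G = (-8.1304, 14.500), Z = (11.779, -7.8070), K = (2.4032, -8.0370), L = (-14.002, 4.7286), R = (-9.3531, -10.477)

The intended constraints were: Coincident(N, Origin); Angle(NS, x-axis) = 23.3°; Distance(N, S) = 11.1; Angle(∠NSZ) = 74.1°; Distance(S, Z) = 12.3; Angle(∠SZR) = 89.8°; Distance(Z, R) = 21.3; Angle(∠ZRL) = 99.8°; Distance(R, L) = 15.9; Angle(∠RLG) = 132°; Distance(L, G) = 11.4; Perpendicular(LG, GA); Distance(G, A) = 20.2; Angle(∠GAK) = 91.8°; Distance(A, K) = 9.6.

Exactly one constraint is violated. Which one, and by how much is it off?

Distance(A, K) = 9.6 — off by 4.30.

N = (0.00, 0.00) ✓; NS at 23.30° ✓; |NS| = 11.10 ✓; ∠NSZ = 74.10° ✓; |SZ| = 12.30 ✓; ∠SZR = 89.80° ✓; |ZR| = 21.30 ✓; ∠ZRL = 99.80° ✓; |RL| = 15.90 ✓; ∠RLG = 132.0° ✓; |LG| = 11.40 ✓; ∠(LG, GA) = 90.00° ✓; |GA| = 20.20 ✓; ∠GAK = 91.80° ✓; |AK| = 13.90 ✗.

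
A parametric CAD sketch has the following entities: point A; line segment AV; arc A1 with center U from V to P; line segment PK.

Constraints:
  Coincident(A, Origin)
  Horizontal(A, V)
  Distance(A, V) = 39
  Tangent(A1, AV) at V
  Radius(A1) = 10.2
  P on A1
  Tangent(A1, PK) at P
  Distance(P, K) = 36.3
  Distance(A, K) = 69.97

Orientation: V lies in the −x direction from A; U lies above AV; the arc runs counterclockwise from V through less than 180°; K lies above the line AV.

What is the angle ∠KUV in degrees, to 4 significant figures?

157.2°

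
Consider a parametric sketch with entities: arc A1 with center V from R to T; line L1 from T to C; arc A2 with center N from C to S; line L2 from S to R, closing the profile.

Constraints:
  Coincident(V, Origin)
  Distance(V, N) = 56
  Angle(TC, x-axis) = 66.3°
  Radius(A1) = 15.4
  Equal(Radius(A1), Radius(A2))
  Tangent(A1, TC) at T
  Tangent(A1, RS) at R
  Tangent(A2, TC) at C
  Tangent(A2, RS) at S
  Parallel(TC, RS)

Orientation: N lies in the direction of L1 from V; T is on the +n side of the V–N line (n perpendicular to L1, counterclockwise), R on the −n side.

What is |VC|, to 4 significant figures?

58.08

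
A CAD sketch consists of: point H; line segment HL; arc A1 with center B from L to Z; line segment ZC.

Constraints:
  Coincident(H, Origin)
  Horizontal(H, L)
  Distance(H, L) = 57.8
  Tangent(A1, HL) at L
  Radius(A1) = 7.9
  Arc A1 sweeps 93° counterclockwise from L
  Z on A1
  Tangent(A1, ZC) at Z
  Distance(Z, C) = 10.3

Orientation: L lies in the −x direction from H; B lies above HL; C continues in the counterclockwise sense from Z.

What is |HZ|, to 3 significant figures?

50.6

Since A1 is tangent to HL there, BL ⟂ HL, so B = L + (0, 7.9) = (-57.8, 7.90). On A1, L sits at bearing -90° from B; a 93° counterclockwise sweep puts Z at bearing 3°, so Z = B + 7.9·(cos 3°, sin 3°) = (-49.9, 8.31). Then |HZ| = |Z − H| = 50.6.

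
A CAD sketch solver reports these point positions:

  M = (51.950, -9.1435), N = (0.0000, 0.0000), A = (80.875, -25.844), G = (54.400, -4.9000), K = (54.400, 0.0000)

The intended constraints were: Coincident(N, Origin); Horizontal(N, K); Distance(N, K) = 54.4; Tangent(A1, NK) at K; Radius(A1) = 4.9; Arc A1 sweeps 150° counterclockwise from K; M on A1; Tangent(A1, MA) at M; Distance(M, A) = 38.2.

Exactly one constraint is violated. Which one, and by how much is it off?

Distance(M, A) = 38.2 — off by 4.80.

N = (0.00, 0.00) ✓; N.y = 0.00, K.y = 0.00 ✓; |NK| = 54.40 ✓; ∠(GK, KN) = 90.00° ✓; |GK| = 4.900 ✓; bearing(G→M) − bearing(G→K) = 150.0° ✓; |GM| = 4.900 ✓; ∠(GM, MA) = 90.00° ✓; |MA| = 33.40 ✗.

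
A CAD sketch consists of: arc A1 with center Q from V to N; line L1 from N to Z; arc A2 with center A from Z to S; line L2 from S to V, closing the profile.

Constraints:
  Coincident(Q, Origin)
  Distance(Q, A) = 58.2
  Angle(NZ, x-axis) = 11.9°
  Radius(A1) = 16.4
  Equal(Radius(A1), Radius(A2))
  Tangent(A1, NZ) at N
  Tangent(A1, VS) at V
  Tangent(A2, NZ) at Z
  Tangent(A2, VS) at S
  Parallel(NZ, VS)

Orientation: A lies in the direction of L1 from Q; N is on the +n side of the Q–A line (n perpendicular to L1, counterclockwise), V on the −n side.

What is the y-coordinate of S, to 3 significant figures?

-4.05

Tangency of A1 to both parallel lines with radius 16.4 puts N and V at Q ± 16.4·n: N = (-3.38, 16.0), V = (3.38, -16.0). Equal radii place Z and S the same way about A: Z = A + 16.4·n = (53.6, 28.0), S = A − 16.4·n = (60.3, -4.05). So S.y = -4.05.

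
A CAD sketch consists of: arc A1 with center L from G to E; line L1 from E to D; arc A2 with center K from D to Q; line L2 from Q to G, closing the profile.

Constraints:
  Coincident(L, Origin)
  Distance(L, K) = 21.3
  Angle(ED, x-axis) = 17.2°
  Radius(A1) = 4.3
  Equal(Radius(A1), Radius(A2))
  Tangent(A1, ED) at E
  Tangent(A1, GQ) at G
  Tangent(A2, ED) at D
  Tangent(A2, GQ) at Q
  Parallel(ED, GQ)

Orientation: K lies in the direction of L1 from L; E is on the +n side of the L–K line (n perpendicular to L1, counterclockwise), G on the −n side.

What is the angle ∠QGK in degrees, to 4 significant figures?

11.41°

The slot axis is L1's direction at 17.2°, so u = (cos 17.2°, sin 17.2°) = (0.9553, 0.2957) and n = (−sin 17.2°, cos 17.2°) = (-0.2957, 0.9553). L is at the origin and K lies 21.3 along u from L, so K = 21.3·u = (20.35, 6.299). Tangency of A1 to both parallel lines with radius 4.3 puts E and G at L ± 4.3·n: E = (-1.272, 4.108), G = (1.272, -4.108). Equal radii place D and Q the same way about K: D = K + 4.3·n = (19.08, 10.41), Q = K − 4.3·n = (21.62, 2.191). Then cos ∠QGK = GQ·GK / (|GQ||GK|), giving 11.41°.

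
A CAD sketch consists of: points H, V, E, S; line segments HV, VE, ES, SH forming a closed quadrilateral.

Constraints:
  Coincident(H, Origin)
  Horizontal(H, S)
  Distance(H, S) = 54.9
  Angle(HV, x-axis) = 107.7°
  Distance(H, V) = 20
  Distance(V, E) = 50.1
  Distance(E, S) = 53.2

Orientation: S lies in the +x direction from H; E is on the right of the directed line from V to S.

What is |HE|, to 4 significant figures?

30.10

Checks: |VE| = 50.10 ✓; |ES| = 53.20 ✓.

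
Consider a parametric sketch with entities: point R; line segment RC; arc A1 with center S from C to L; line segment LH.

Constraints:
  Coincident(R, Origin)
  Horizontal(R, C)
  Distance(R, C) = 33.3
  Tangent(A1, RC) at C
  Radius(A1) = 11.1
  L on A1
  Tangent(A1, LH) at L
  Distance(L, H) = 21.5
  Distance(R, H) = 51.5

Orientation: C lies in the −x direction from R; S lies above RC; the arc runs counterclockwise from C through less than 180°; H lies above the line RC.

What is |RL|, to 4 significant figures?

30.46

Checks: R.y = 0.00, C.y = 0.00 ✓; |SL| = 11.10 ✓; ∠(SL, LH) = 90.00° ✓; |LH| = 21.50 ✓; |RH| = 51.50 ✓.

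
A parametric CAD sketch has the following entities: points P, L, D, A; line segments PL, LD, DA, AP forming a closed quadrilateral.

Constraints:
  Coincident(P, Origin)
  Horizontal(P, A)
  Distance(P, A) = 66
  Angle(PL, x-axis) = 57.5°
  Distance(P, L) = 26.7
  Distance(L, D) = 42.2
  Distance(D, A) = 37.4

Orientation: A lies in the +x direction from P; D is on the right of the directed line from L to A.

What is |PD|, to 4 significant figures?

35.75

Checks: |PA| = 66.00 ✓; |PL| = 26.70 ✓; |LD| = 42.20 ✓; |DA| = 37.40 ✓.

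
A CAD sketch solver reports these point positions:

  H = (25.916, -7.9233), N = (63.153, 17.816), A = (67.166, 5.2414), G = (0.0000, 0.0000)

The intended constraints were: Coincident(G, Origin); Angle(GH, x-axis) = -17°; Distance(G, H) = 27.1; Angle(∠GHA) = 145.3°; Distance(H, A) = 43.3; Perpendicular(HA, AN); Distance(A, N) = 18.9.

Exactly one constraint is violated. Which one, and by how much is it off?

Distance(A, N) = 18.9 — off by 5.70.

G = (0.00, 0.00) ✓; GH at -17.00° ✓; |GH| = 27.10 ✓; ∠GHA = 145.3° ✓; |HA| = 43.30 ✓; ∠(HA, AN) = 90.00° ✓; |AN| = 13.20 ✗.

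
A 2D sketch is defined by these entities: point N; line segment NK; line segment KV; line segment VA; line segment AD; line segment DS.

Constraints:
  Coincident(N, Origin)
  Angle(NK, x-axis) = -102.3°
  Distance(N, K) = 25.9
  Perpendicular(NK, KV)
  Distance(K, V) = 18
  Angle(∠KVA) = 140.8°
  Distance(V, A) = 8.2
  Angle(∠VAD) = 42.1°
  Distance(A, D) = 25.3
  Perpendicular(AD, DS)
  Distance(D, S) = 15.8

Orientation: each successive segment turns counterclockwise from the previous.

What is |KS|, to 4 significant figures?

9.473

N is at the origin; NK runs at -102.3° with length 25.9, so K = (-5.517, -25.31). The perpendicularity gives KV at right angles to NK, so KV runs at -12.30°; with |KV| = 18.0, V = (12.07, -29.14). ∠KVA = 140.8° gives VA at 26.90° from the x-axis; with |VA| = 8.2, A = (19.38, -25.43). ∠VAD = 42.1° gives AD at 164.8° from the x-axis; with |AD| = 25.3, D = (-5.033, -18.80). AD is perpendicular to DS, so DS runs at -105.2°; with |DS| = 15.8, S = (-9.175, -34.04). Then |KS| = |S − K| = 9.473.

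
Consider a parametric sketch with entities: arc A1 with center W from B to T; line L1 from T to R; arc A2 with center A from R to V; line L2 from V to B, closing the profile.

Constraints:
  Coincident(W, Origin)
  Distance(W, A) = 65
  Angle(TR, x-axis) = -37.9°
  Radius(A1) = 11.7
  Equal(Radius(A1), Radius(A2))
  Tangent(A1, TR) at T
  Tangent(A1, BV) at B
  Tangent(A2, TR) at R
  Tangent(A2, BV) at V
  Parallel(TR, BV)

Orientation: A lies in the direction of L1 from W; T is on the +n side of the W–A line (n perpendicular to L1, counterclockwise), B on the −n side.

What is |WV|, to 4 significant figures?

66.04

The slot axis is L1's direction at -37.9°, so u = (cos -37.9°, sin -37.9°) = (0.7891, -0.6143) and n = (−sin -37.9°, cos -37.9°) = (0.6143, 0.7891). W is at the origin and A lies 65.0 along u from W, so A = 65.0·u = (51.29, -39.93). Tangency of A1 to both parallel lines with radius 11.7 puts T and B at W ± 11.7·n: T = (7.187, 9.232), B = (-7.187, -9.232). Equal radii place R and V the same way about A: R = A + 11.7·n = (58.48, -30.70), V = A − 11.7·n = (44.10, -49.16). Then |WV| = |V − W| = 66.04.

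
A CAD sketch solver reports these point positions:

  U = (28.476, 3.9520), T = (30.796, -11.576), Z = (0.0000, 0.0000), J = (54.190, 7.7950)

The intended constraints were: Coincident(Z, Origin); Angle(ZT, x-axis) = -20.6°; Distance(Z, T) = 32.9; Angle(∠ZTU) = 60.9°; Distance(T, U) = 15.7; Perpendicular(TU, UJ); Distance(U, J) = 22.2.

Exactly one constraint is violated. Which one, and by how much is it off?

Distance(U, J) = 22.2 — off by 3.80.

Z = (0.00, 0.00) ✓; ZT at -20.60° ✓; |ZT| = 32.90 ✓; ∠ZTU = 60.90° ✓; |TU| = 15.70 ✓; ∠(TU, UJ) = 90.00° ✓; |UJ| = 26.00 ✗.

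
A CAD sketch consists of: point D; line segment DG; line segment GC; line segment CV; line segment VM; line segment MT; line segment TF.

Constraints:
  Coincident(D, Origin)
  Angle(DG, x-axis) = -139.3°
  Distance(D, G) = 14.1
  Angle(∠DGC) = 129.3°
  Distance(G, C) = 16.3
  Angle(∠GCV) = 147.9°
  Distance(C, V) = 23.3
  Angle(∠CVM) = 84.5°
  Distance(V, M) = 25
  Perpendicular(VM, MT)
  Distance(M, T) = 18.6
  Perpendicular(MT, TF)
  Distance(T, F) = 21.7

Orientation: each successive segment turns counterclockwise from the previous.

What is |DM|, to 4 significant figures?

36.55

D is at the origin; DG runs at -139.3° with length 14.1, so G = (-10.69, -9.195). ∠DGC = 129.3° gives GC at -88.60° from the x-axis; with |GC| = 16.3, C = (-10.29, -25.49). ∠GCV = 147.9° gives CV at -56.50° from the x-axis; with |CV| = 23.3, V = (2.569, -44.92). ∠CVM = 84.5° gives VM at 39.00° from the x-axis; with |VM| = 25.0, M = (22.00, -29.19). Then |DM| = |M − D| = 36.55.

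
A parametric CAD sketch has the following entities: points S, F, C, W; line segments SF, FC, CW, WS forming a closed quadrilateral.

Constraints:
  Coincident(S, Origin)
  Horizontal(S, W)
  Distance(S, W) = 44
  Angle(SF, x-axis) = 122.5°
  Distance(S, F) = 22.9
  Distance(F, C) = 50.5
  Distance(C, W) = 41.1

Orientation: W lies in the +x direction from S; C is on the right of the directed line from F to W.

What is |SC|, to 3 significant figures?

27.7

S is at the origin; SW is horizontal with |SW| = 44.0 and W in +x, so W = (44.0, 0). SF runs at 122.5° with |SF| = 22.9, so F = (-12.3, 19.3). C is determined by |FC| = 50.5 and |CW| = 41.1 together: it lies at the intersection of circle(F, 50.5) and circle(W, 41.1). With |FW| = 59.5, the foot of the radical line on FW is 37.0 from F and the perpendicular offset is √(50.5² − 37.0²) = 34.4. Taking the right-of-FW solution: C = (11.5, -25.2).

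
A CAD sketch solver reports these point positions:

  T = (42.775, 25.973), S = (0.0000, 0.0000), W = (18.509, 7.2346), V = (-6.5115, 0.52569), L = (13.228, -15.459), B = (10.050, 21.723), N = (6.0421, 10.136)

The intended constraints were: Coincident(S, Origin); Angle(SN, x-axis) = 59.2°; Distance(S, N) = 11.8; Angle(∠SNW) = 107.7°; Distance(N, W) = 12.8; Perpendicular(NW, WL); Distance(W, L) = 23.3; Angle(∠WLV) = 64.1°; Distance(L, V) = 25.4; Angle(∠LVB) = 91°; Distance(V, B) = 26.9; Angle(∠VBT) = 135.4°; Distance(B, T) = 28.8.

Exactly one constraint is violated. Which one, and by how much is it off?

Distance(B, T) = 28.8 — off by 4.20.

S = (0.00, 0.00) ✓; SN at 59.20° ✓; |SN| = 11.80 ✓; ∠SNW = 107.7° ✓; |NW| = 12.80 ✓; ∠(NW, WL) = 90.00° ✓; |WL| = 23.30 ✓; ∠WLV = 64.10° ✓; |LV| = 25.40 ✓; ∠LVB = 91.00° ✓; |VB| = 26.90 ✓; ∠VBT = 135.4° ✓; |BT| = 33.00 ✗.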